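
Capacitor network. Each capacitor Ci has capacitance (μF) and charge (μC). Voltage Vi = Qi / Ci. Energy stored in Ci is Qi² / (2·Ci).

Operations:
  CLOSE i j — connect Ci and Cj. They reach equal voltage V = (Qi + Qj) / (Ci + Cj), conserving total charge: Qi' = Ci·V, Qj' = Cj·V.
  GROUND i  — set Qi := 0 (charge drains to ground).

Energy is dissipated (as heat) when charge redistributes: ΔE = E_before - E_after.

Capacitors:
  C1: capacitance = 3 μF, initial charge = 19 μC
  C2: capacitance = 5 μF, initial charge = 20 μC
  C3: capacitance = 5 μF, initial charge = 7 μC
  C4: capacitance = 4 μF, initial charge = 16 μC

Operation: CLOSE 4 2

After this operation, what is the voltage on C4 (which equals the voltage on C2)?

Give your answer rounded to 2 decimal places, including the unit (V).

Answer: 4.00 V

Derivation:
Initial: C1(3μF, Q=19μC, V=6.33V), C2(5μF, Q=20μC, V=4.00V), C3(5μF, Q=7μC, V=1.40V), C4(4μF, Q=16μC, V=4.00V)
Op 1: CLOSE 4-2: Q_total=36.00, C_total=9.00, V=4.00; Q4=16.00, Q2=20.00; dissipated=0.000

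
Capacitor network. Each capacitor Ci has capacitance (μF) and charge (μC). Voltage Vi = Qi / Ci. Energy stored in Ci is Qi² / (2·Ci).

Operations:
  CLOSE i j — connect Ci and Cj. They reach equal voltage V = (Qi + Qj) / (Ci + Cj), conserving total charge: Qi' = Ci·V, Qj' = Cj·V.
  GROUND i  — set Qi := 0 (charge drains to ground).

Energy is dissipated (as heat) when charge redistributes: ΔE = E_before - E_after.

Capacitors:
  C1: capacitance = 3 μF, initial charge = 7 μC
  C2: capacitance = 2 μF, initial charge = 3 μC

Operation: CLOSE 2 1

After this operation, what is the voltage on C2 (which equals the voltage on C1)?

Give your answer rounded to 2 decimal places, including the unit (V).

Answer: 2.00 V

Derivation:
Initial: C1(3μF, Q=7μC, V=2.33V), C2(2μF, Q=3μC, V=1.50V)
Op 1: CLOSE 2-1: Q_total=10.00, C_total=5.00, V=2.00; Q2=4.00, Q1=6.00; dissipated=0.417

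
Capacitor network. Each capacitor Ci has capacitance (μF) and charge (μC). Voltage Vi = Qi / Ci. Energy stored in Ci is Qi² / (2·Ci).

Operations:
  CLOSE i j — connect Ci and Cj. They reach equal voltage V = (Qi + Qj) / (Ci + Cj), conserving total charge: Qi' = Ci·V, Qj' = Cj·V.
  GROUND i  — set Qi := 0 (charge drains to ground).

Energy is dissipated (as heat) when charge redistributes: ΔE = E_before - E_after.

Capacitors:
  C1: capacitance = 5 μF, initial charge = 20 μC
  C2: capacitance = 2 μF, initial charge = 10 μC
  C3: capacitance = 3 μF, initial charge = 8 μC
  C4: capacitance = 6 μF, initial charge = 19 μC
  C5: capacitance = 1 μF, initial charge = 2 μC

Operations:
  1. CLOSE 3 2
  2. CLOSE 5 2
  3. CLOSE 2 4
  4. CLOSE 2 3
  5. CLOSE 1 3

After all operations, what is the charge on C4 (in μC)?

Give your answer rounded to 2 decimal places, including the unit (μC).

Answer: 18.85 μC

Derivation:
Initial: C1(5μF, Q=20μC, V=4.00V), C2(2μF, Q=10μC, V=5.00V), C3(3μF, Q=8μC, V=2.67V), C4(6μF, Q=19μC, V=3.17V), C5(1μF, Q=2μC, V=2.00V)
Op 1: CLOSE 3-2: Q_total=18.00, C_total=5.00, V=3.60; Q3=10.80, Q2=7.20; dissipated=3.267
Op 2: CLOSE 5-2: Q_total=9.20, C_total=3.00, V=3.07; Q5=3.07, Q2=6.13; dissipated=0.853
Op 3: CLOSE 2-4: Q_total=25.13, C_total=8.00, V=3.14; Q2=6.28, Q4=18.85; dissipated=0.007
Op 4: CLOSE 2-3: Q_total=17.08, C_total=5.00, V=3.42; Q2=6.83, Q3=10.25; dissipated=0.126
Op 5: CLOSE 1-3: Q_total=30.25, C_total=8.00, V=3.78; Q1=18.91, Q3=11.34; dissipated=0.319
Final charges: Q1=18.91, Q2=6.83, Q3=11.34, Q4=18.85, Q5=3.07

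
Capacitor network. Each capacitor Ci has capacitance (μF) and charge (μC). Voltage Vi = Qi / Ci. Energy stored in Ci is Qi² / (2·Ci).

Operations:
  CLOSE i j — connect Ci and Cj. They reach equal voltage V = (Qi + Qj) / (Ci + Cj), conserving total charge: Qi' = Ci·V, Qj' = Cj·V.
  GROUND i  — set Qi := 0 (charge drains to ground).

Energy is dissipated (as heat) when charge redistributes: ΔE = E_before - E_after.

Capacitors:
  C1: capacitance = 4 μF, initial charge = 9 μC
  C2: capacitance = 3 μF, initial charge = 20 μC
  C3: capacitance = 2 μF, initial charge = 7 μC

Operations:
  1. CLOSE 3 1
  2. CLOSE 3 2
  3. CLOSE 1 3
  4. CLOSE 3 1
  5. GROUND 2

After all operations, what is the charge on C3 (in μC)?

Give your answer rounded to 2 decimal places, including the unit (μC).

Initial: C1(4μF, Q=9μC, V=2.25V), C2(3μF, Q=20μC, V=6.67V), C3(2μF, Q=7μC, V=3.50V)
Op 1: CLOSE 3-1: Q_total=16.00, C_total=6.00, V=2.67; Q3=5.33, Q1=10.67; dissipated=1.042
Op 2: CLOSE 3-2: Q_total=25.33, C_total=5.00, V=5.07; Q3=10.13, Q2=15.20; dissipated=9.600
Op 3: CLOSE 1-3: Q_total=20.80, C_total=6.00, V=3.47; Q1=13.87, Q3=6.93; dissipated=3.840
Op 4: CLOSE 3-1: Q_total=20.80, C_total=6.00, V=3.47; Q3=6.93, Q1=13.87; dissipated=0.000
Op 5: GROUND 2: Q2=0; energy lost=38.507
Final charges: Q1=13.87, Q2=0.00, Q3=6.93

Answer: 6.93 μC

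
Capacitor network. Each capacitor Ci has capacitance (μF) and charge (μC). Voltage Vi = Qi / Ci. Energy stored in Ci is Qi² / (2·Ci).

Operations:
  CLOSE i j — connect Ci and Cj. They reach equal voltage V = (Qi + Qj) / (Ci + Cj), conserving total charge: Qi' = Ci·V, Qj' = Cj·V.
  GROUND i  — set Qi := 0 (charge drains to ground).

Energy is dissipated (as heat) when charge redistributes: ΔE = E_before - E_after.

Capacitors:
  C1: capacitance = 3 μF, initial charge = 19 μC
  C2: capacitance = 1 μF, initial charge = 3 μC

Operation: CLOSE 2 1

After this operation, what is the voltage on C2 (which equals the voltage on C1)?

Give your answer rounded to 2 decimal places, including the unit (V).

Answer: 5.50 V

Derivation:
Initial: C1(3μF, Q=19μC, V=6.33V), C2(1μF, Q=3μC, V=3.00V)
Op 1: CLOSE 2-1: Q_total=22.00, C_total=4.00, V=5.50; Q2=5.50, Q1=16.50; dissipated=4.167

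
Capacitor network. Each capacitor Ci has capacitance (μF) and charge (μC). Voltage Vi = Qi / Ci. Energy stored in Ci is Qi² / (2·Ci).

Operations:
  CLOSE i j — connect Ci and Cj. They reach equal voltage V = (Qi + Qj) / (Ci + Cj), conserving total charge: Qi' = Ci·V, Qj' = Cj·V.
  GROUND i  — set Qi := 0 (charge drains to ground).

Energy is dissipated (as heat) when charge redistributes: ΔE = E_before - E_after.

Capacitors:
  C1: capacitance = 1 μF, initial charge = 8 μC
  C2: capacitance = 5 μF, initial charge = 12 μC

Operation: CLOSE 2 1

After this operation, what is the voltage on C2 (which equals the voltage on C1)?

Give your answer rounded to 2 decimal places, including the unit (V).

Answer: 3.33 V

Derivation:
Initial: C1(1μF, Q=8μC, V=8.00V), C2(5μF, Q=12μC, V=2.40V)
Op 1: CLOSE 2-1: Q_total=20.00, C_total=6.00, V=3.33; Q2=16.67, Q1=3.33; dissipated=13.067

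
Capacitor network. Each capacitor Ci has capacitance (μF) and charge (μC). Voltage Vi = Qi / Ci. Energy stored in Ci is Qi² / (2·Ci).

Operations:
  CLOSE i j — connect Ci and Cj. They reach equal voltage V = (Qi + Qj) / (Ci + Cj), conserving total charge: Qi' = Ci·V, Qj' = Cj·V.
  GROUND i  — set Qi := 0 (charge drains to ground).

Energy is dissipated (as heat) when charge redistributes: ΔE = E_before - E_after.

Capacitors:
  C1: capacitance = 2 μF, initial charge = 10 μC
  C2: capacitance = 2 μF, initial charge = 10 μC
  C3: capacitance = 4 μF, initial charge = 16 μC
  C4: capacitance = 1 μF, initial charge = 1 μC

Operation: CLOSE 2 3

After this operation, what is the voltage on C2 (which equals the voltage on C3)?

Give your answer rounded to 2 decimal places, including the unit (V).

Initial: C1(2μF, Q=10μC, V=5.00V), C2(2μF, Q=10μC, V=5.00V), C3(4μF, Q=16μC, V=4.00V), C4(1μF, Q=1μC, V=1.00V)
Op 1: CLOSE 2-3: Q_total=26.00, C_total=6.00, V=4.33; Q2=8.67, Q3=17.33; dissipated=0.667

Answer: 4.33 V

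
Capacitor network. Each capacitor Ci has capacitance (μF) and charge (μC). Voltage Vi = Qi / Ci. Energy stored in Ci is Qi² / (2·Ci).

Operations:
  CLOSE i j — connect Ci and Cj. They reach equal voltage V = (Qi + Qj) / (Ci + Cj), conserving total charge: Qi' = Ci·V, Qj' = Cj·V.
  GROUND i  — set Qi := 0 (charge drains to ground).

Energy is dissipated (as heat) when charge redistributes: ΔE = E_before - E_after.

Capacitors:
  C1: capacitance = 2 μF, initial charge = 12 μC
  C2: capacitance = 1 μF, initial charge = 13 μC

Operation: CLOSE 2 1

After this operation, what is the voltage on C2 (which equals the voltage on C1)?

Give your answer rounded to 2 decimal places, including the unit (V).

Answer: 8.33 V

Derivation:
Initial: C1(2μF, Q=12μC, V=6.00V), C2(1μF, Q=13μC, V=13.00V)
Op 1: CLOSE 2-1: Q_total=25.00, C_total=3.00, V=8.33; Q2=8.33, Q1=16.67; dissipated=16.333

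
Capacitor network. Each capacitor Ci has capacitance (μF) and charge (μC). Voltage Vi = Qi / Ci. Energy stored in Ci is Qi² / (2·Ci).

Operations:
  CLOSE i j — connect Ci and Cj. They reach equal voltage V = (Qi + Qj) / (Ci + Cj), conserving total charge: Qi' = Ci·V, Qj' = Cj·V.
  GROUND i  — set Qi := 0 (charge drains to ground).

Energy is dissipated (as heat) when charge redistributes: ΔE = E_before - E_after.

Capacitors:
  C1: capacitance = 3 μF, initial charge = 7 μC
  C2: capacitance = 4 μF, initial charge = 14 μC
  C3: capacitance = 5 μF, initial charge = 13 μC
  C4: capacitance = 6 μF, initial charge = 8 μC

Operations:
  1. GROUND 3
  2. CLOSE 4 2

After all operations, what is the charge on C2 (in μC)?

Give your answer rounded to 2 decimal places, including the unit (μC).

Initial: C1(3μF, Q=7μC, V=2.33V), C2(4μF, Q=14μC, V=3.50V), C3(5μF, Q=13μC, V=2.60V), C4(6μF, Q=8μC, V=1.33V)
Op 1: GROUND 3: Q3=0; energy lost=16.900
Op 2: CLOSE 4-2: Q_total=22.00, C_total=10.00, V=2.20; Q4=13.20, Q2=8.80; dissipated=5.633
Final charges: Q1=7.00, Q2=8.80, Q3=0.00, Q4=13.20

Answer: 8.80 μC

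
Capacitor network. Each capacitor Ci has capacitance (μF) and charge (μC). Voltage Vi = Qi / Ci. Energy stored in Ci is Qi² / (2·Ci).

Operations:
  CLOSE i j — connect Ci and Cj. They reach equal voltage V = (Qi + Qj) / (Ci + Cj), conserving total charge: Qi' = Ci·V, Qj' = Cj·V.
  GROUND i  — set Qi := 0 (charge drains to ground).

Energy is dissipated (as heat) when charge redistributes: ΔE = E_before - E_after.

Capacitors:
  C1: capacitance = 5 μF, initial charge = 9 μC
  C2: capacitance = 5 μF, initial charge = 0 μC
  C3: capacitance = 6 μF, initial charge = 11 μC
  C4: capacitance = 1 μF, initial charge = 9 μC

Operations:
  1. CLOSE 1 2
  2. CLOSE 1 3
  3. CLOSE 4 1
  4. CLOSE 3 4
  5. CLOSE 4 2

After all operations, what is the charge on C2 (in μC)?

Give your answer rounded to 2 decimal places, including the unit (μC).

Initial: C1(5μF, Q=9μC, V=1.80V), C2(5μF, Q=0μC, V=0.00V), C3(6μF, Q=11μC, V=1.83V), C4(1μF, Q=9μC, V=9.00V)
Op 1: CLOSE 1-2: Q_total=9.00, C_total=10.00, V=0.90; Q1=4.50, Q2=4.50; dissipated=4.050
Op 2: CLOSE 1-3: Q_total=15.50, C_total=11.00, V=1.41; Q1=7.05, Q3=8.45; dissipated=1.188
Op 3: CLOSE 4-1: Q_total=16.05, C_total=6.00, V=2.67; Q4=2.67, Q1=13.37; dissipated=24.009
Op 4: CLOSE 3-4: Q_total=11.13, C_total=7.00, V=1.59; Q3=9.54, Q4=1.59; dissipated=0.686
Op 5: CLOSE 4-2: Q_total=6.09, C_total=6.00, V=1.01; Q4=1.01, Q2=5.07; dissipated=0.198
Final charges: Q1=13.37, Q2=5.07, Q3=9.54, Q4=1.01

Answer: 5.07 μC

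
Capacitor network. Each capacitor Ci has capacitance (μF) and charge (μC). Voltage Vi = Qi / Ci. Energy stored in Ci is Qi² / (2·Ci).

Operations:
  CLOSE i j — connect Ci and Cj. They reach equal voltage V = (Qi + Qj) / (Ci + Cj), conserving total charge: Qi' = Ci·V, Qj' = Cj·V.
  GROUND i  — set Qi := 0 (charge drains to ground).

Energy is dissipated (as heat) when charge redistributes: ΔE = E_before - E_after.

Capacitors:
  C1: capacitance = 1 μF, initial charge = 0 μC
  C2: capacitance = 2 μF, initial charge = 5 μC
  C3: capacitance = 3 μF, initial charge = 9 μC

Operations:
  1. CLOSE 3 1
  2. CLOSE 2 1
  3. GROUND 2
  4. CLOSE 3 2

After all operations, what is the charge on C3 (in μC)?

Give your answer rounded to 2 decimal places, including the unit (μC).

Answer: 4.05 μC

Derivation:
Initial: C1(1μF, Q=0μC, V=0.00V), C2(2μF, Q=5μC, V=2.50V), C3(3μF, Q=9μC, V=3.00V)
Op 1: CLOSE 3-1: Q_total=9.00, C_total=4.00, V=2.25; Q3=6.75, Q1=2.25; dissipated=3.375
Op 2: CLOSE 2-1: Q_total=7.25, C_total=3.00, V=2.42; Q2=4.83, Q1=2.42; dissipated=0.021
Op 3: GROUND 2: Q2=0; energy lost=5.840
Op 4: CLOSE 3-2: Q_total=6.75, C_total=5.00, V=1.35; Q3=4.05, Q2=2.70; dissipated=3.038
Final charges: Q1=2.42, Q2=2.70, Q3=4.05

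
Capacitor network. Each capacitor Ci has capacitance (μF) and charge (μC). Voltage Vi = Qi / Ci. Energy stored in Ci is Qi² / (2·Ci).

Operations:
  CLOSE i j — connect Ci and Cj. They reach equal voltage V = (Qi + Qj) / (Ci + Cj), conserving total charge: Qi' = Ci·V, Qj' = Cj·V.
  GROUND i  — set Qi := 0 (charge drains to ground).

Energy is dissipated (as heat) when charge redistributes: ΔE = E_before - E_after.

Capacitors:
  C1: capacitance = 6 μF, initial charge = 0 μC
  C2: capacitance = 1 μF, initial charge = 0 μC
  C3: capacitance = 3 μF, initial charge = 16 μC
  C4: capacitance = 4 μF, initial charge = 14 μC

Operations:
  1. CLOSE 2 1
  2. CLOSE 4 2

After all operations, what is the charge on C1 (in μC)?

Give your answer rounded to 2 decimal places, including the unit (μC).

Initial: C1(6μF, Q=0μC, V=0.00V), C2(1μF, Q=0μC, V=0.00V), C3(3μF, Q=16μC, V=5.33V), C4(4μF, Q=14μC, V=3.50V)
Op 1: CLOSE 2-1: Q_total=0.00, C_total=7.00, V=0.00; Q2=0.00, Q1=0.00; dissipated=0.000
Op 2: CLOSE 4-2: Q_total=14.00, C_total=5.00, V=2.80; Q4=11.20, Q2=2.80; dissipated=4.900
Final charges: Q1=0.00, Q2=2.80, Q3=16.00, Q4=11.20

Answer: 0.00 μC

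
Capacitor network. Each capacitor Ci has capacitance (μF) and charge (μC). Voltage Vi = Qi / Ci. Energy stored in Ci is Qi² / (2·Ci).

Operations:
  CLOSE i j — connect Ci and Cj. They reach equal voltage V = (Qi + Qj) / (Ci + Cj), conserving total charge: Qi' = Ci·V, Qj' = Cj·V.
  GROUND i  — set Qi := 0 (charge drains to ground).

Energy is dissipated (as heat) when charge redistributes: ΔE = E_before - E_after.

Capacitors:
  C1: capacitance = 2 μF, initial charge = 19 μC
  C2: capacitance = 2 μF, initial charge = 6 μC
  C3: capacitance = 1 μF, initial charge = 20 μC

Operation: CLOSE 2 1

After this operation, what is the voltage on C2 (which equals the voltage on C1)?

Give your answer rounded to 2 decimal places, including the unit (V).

Answer: 6.25 V

Derivation:
Initial: C1(2μF, Q=19μC, V=9.50V), C2(2μF, Q=6μC, V=3.00V), C3(1μF, Q=20μC, V=20.00V)
Op 1: CLOSE 2-1: Q_total=25.00, C_total=4.00, V=6.25; Q2=12.50, Q1=12.50; dissipated=21.125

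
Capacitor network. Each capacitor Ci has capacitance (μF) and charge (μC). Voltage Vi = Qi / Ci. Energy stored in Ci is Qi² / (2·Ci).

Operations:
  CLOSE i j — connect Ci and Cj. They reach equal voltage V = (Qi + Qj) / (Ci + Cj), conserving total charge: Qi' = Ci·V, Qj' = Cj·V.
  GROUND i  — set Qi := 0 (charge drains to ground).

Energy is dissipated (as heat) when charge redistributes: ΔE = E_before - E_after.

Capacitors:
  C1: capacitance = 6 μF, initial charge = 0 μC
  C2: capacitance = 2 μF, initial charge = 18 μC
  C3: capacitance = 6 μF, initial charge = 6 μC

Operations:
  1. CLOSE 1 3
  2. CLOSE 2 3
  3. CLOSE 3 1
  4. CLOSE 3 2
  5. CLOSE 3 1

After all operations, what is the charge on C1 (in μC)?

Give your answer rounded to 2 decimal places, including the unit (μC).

Answer: 10.17 μC

Derivation:
Initial: C1(6μF, Q=0μC, V=0.00V), C2(2μF, Q=18μC, V=9.00V), C3(6μF, Q=6μC, V=1.00V)
Op 1: CLOSE 1-3: Q_total=6.00, C_total=12.00, V=0.50; Q1=3.00, Q3=3.00; dissipated=1.500
Op 2: CLOSE 2-3: Q_total=21.00, C_total=8.00, V=2.62; Q2=5.25, Q3=15.75; dissipated=54.188
Op 3: CLOSE 3-1: Q_total=18.75, C_total=12.00, V=1.56; Q3=9.38, Q1=9.38; dissipated=6.773
Op 4: CLOSE 3-2: Q_total=14.62, C_total=8.00, V=1.83; Q3=10.97, Q2=3.66; dissipated=0.847
Op 5: CLOSE 3-1: Q_total=20.34, C_total=12.00, V=1.70; Q3=10.17, Q1=10.17; dissipated=0.106
Final charges: Q1=10.17, Q2=3.66, Q3=10.17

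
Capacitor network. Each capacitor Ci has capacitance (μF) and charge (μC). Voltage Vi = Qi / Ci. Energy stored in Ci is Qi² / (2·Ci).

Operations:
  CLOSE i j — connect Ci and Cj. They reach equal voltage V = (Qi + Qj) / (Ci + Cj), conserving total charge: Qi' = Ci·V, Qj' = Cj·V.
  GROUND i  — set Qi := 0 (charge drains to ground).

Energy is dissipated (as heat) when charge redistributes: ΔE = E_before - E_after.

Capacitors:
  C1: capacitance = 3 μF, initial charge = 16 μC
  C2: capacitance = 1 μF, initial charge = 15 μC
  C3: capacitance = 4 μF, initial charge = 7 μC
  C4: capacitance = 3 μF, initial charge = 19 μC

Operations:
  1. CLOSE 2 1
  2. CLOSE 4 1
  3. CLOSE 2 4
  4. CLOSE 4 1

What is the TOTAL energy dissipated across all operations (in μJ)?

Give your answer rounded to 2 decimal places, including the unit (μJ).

Initial: C1(3μF, Q=16μC, V=5.33V), C2(1μF, Q=15μC, V=15.00V), C3(4μF, Q=7μC, V=1.75V), C4(3μF, Q=19μC, V=6.33V)
Op 1: CLOSE 2-1: Q_total=31.00, C_total=4.00, V=7.75; Q2=7.75, Q1=23.25; dissipated=35.042
Op 2: CLOSE 4-1: Q_total=42.25, C_total=6.00, V=7.04; Q4=21.12, Q1=21.12; dissipated=1.505
Op 3: CLOSE 2-4: Q_total=28.88, C_total=4.00, V=7.22; Q2=7.22, Q4=21.66; dissipated=0.188
Op 4: CLOSE 4-1: Q_total=42.78, C_total=6.00, V=7.13; Q4=21.39, Q1=21.39; dissipated=0.024
Total dissipated: 36.759 μJ

Answer: 36.76 μJ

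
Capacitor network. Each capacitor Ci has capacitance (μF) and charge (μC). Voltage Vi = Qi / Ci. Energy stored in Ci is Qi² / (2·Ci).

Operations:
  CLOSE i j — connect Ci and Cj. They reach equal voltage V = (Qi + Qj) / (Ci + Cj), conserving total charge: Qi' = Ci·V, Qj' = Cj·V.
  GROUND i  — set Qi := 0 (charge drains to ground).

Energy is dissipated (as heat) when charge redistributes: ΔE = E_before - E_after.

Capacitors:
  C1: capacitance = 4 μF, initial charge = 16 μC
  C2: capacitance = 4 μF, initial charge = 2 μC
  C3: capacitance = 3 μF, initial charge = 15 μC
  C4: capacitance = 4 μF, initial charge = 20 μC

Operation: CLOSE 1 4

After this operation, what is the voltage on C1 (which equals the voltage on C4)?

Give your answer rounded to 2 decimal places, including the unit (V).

Answer: 4.50 V

Derivation:
Initial: C1(4μF, Q=16μC, V=4.00V), C2(4μF, Q=2μC, V=0.50V), C3(3μF, Q=15μC, V=5.00V), C4(4μF, Q=20μC, V=5.00V)
Op 1: CLOSE 1-4: Q_total=36.00, C_total=8.00, V=4.50; Q1=18.00, Q4=18.00; dissipated=1.000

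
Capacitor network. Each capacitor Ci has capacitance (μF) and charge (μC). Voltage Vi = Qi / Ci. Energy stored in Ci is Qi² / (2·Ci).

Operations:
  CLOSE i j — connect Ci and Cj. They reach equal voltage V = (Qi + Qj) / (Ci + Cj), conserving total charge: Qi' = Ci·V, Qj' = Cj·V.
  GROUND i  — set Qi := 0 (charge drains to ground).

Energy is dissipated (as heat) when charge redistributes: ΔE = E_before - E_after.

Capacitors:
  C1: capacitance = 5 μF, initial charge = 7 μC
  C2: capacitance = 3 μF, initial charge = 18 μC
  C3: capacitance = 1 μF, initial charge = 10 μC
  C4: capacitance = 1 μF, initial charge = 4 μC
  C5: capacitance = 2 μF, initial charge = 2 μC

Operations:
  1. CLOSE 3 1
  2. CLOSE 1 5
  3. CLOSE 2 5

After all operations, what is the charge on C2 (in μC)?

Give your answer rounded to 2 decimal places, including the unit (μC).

Answer: 13.57 μC

Derivation:
Initial: C1(5μF, Q=7μC, V=1.40V), C2(3μF, Q=18μC, V=6.00V), C3(1μF, Q=10μC, V=10.00V), C4(1μF, Q=4μC, V=4.00V), C5(2μF, Q=2μC, V=1.00V)
Op 1: CLOSE 3-1: Q_total=17.00, C_total=6.00, V=2.83; Q3=2.83, Q1=14.17; dissipated=30.817
Op 2: CLOSE 1-5: Q_total=16.17, C_total=7.00, V=2.31; Q1=11.55, Q5=4.62; dissipated=2.401
Op 3: CLOSE 2-5: Q_total=22.62, C_total=5.00, V=4.52; Q2=13.57, Q5=9.05; dissipated=8.172
Final charges: Q1=11.55, Q2=13.57, Q3=2.83, Q4=4.00, Q5=9.05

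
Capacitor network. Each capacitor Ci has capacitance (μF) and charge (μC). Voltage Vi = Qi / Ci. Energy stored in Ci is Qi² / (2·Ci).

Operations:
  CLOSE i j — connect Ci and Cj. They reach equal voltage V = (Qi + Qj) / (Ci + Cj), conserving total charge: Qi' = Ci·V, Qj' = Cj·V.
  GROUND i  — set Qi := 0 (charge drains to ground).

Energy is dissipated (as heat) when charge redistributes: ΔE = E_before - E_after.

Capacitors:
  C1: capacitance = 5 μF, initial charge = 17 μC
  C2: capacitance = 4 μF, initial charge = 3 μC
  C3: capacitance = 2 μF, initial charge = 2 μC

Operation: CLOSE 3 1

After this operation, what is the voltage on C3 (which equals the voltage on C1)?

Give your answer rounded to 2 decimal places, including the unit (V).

Answer: 2.71 V

Derivation:
Initial: C1(5μF, Q=17μC, V=3.40V), C2(4μF, Q=3μC, V=0.75V), C3(2μF, Q=2μC, V=1.00V)
Op 1: CLOSE 3-1: Q_total=19.00, C_total=7.00, V=2.71; Q3=5.43, Q1=13.57; dissipated=4.114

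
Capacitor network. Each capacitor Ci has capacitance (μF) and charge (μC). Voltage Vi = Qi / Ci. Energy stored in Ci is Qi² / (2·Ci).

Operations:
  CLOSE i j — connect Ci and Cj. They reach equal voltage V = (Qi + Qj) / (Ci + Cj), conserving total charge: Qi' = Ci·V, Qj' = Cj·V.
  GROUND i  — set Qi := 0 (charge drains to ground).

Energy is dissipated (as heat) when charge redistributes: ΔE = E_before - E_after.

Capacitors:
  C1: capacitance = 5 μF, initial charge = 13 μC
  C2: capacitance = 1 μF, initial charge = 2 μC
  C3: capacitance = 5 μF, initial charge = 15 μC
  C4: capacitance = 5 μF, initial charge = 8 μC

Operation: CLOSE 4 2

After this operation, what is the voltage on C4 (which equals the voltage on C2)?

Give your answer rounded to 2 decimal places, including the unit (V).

Initial: C1(5μF, Q=13μC, V=2.60V), C2(1μF, Q=2μC, V=2.00V), C3(5μF, Q=15μC, V=3.00V), C4(5μF, Q=8μC, V=1.60V)
Op 1: CLOSE 4-2: Q_total=10.00, C_total=6.00, V=1.67; Q4=8.33, Q2=1.67; dissipated=0.067

Answer: 1.67 V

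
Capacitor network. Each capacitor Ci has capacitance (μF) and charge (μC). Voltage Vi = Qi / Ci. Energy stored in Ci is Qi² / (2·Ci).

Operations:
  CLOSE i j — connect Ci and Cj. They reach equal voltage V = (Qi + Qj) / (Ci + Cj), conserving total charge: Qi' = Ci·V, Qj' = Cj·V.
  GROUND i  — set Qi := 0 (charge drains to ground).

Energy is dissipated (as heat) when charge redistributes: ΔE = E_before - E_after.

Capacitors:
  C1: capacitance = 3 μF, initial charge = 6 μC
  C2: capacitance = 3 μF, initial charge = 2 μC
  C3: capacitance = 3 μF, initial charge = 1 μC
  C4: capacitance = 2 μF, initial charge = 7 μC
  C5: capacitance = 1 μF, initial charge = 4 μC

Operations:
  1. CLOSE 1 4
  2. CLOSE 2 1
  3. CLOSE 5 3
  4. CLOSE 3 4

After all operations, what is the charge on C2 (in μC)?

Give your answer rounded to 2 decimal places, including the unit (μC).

Initial: C1(3μF, Q=6μC, V=2.00V), C2(3μF, Q=2μC, V=0.67V), C3(3μF, Q=1μC, V=0.33V), C4(2μF, Q=7μC, V=3.50V), C5(1μF, Q=4μC, V=4.00V)
Op 1: CLOSE 1-4: Q_total=13.00, C_total=5.00, V=2.60; Q1=7.80, Q4=5.20; dissipated=1.350
Op 2: CLOSE 2-1: Q_total=9.80, C_total=6.00, V=1.63; Q2=4.90, Q1=4.90; dissipated=2.803
Op 3: CLOSE 5-3: Q_total=5.00, C_total=4.00, V=1.25; Q5=1.25, Q3=3.75; dissipated=5.042
Op 4: CLOSE 3-4: Q_total=8.95, C_total=5.00, V=1.79; Q3=5.37, Q4=3.58; dissipated=1.093
Final charges: Q1=4.90, Q2=4.90, Q3=5.37, Q4=3.58, Q5=1.25

Answer: 4.90 μC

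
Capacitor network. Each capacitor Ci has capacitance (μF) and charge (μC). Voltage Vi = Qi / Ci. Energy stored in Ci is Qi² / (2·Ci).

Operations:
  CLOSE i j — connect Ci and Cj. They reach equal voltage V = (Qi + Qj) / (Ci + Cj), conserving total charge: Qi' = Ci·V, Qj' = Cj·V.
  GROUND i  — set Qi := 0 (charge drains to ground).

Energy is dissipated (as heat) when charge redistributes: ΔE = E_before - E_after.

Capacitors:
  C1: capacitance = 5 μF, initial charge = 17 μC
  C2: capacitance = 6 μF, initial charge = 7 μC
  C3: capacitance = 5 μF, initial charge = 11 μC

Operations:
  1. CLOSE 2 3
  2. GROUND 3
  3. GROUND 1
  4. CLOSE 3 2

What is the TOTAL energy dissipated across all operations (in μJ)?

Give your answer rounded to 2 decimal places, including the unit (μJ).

Answer: 40.70 μJ

Derivation:
Initial: C1(5μF, Q=17μC, V=3.40V), C2(6μF, Q=7μC, V=1.17V), C3(5μF, Q=11μC, V=2.20V)
Op 1: CLOSE 2-3: Q_total=18.00, C_total=11.00, V=1.64; Q2=9.82, Q3=8.18; dissipated=1.456
Op 2: GROUND 3: Q3=0; energy lost=6.694
Op 3: GROUND 1: Q1=0; energy lost=28.900
Op 4: CLOSE 3-2: Q_total=9.82, C_total=11.00, V=0.89; Q3=4.46, Q2=5.36; dissipated=3.651
Total dissipated: 40.702 μJ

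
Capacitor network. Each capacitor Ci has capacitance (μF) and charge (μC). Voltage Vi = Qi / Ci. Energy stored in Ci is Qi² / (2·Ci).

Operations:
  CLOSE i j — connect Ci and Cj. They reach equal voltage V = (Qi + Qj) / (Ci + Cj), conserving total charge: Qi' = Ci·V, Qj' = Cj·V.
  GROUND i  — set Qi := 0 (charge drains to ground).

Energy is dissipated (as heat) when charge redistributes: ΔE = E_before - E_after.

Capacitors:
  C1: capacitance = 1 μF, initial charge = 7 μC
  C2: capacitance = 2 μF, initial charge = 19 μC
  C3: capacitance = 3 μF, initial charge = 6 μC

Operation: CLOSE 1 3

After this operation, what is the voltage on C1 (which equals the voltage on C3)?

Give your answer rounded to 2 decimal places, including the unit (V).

Initial: C1(1μF, Q=7μC, V=7.00V), C2(2μF, Q=19μC, V=9.50V), C3(3μF, Q=6μC, V=2.00V)
Op 1: CLOSE 1-3: Q_total=13.00, C_total=4.00, V=3.25; Q1=3.25, Q3=9.75; dissipated=9.375

Answer: 3.25 V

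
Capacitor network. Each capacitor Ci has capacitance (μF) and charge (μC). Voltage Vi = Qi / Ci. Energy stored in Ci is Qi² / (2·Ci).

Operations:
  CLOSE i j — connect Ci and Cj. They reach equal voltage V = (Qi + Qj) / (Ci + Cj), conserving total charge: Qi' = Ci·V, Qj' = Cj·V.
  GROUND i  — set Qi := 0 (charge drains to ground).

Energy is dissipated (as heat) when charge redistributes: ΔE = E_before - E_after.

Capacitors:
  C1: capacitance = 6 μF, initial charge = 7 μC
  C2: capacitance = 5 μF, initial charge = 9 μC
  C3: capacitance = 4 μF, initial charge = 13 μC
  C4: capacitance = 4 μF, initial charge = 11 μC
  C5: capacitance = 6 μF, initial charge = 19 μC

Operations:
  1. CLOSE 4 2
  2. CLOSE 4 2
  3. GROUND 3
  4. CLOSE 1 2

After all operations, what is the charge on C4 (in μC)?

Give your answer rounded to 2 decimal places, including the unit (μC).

Answer: 8.89 μC

Derivation:
Initial: C1(6μF, Q=7μC, V=1.17V), C2(5μF, Q=9μC, V=1.80V), C3(4μF, Q=13μC, V=3.25V), C4(4μF, Q=11μC, V=2.75V), C5(6μF, Q=19μC, V=3.17V)
Op 1: CLOSE 4-2: Q_total=20.00, C_total=9.00, V=2.22; Q4=8.89, Q2=11.11; dissipated=1.003
Op 2: CLOSE 4-2: Q_total=20.00, C_total=9.00, V=2.22; Q4=8.89, Q2=11.11; dissipated=0.000
Op 3: GROUND 3: Q3=0; energy lost=21.125
Op 4: CLOSE 1-2: Q_total=18.11, C_total=11.00, V=1.65; Q1=9.88, Q2=8.23; dissipated=1.519
Final charges: Q1=9.88, Q2=8.23, Q3=0.00, Q4=8.89, Q5=19.00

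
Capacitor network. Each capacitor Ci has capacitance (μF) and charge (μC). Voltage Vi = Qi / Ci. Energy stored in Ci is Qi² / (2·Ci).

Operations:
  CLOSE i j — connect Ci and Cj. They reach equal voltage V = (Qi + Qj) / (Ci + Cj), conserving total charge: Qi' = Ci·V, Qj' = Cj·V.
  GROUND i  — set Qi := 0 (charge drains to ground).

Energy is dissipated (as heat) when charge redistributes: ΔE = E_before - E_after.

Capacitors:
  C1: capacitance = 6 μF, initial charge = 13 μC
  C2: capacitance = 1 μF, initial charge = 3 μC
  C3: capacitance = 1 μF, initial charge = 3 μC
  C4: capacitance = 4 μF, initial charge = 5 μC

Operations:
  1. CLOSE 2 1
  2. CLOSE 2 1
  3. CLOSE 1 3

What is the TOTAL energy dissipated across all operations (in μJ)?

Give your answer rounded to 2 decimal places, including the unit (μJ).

Initial: C1(6μF, Q=13μC, V=2.17V), C2(1μF, Q=3μC, V=3.00V), C3(1μF, Q=3μC, V=3.00V), C4(4μF, Q=5μC, V=1.25V)
Op 1: CLOSE 2-1: Q_total=16.00, C_total=7.00, V=2.29; Q2=2.29, Q1=13.71; dissipated=0.298
Op 2: CLOSE 2-1: Q_total=16.00, C_total=7.00, V=2.29; Q2=2.29, Q1=13.71; dissipated=0.000
Op 3: CLOSE 1-3: Q_total=16.71, C_total=7.00, V=2.39; Q1=14.33, Q3=2.39; dissipated=0.219
Total dissipated: 0.516 μJ

Answer: 0.52 μJ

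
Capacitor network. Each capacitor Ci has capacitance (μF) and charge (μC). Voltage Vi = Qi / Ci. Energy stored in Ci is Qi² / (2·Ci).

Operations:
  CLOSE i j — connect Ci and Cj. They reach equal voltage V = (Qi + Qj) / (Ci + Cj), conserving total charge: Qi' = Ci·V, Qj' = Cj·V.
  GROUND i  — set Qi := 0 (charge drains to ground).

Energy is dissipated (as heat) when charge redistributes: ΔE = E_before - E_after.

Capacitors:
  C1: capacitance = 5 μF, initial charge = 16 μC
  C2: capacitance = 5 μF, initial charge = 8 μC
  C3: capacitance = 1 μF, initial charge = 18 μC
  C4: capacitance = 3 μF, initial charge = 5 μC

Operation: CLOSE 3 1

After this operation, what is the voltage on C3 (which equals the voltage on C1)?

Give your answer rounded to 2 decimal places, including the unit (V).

Initial: C1(5μF, Q=16μC, V=3.20V), C2(5μF, Q=8μC, V=1.60V), C3(1μF, Q=18μC, V=18.00V), C4(3μF, Q=5μC, V=1.67V)
Op 1: CLOSE 3-1: Q_total=34.00, C_total=6.00, V=5.67; Q3=5.67, Q1=28.33; dissipated=91.267

Answer: 5.67 V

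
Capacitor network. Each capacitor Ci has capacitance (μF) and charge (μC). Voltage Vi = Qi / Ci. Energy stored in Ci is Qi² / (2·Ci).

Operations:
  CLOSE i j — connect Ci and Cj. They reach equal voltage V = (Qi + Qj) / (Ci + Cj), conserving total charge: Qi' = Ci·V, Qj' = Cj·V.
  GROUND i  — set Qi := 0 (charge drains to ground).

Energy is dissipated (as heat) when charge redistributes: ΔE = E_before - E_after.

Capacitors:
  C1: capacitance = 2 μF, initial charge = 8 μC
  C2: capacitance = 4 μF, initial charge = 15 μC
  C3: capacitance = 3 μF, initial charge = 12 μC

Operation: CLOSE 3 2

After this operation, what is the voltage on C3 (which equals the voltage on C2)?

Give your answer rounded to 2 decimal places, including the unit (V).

Answer: 3.86 V

Derivation:
Initial: C1(2μF, Q=8μC, V=4.00V), C2(4μF, Q=15μC, V=3.75V), C3(3μF, Q=12μC, V=4.00V)
Op 1: CLOSE 3-2: Q_total=27.00, C_total=7.00, V=3.86; Q3=11.57, Q2=15.43; dissipated=0.054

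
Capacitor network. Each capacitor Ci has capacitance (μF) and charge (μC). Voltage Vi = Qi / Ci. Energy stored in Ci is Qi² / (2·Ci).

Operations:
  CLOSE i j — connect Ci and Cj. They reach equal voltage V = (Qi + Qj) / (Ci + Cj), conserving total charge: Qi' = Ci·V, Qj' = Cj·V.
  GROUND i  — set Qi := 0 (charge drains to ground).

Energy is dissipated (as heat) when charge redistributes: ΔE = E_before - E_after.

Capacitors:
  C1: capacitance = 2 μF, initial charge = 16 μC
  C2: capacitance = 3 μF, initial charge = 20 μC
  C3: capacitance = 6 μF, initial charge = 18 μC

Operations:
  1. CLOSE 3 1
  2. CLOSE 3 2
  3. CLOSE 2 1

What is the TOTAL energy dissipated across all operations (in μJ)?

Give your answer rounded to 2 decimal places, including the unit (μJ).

Initial: C1(2μF, Q=16μC, V=8.00V), C2(3μF, Q=20μC, V=6.67V), C3(6μF, Q=18μC, V=3.00V)
Op 1: CLOSE 3-1: Q_total=34.00, C_total=8.00, V=4.25; Q3=25.50, Q1=8.50; dissipated=18.750
Op 2: CLOSE 3-2: Q_total=45.50, C_total=9.00, V=5.06; Q3=30.33, Q2=15.17; dissipated=5.840
Op 3: CLOSE 2-1: Q_total=23.67, C_total=5.00, V=4.73; Q2=14.20, Q1=9.47; dissipated=0.389
Total dissipated: 24.980 μJ

Answer: 24.98 μJ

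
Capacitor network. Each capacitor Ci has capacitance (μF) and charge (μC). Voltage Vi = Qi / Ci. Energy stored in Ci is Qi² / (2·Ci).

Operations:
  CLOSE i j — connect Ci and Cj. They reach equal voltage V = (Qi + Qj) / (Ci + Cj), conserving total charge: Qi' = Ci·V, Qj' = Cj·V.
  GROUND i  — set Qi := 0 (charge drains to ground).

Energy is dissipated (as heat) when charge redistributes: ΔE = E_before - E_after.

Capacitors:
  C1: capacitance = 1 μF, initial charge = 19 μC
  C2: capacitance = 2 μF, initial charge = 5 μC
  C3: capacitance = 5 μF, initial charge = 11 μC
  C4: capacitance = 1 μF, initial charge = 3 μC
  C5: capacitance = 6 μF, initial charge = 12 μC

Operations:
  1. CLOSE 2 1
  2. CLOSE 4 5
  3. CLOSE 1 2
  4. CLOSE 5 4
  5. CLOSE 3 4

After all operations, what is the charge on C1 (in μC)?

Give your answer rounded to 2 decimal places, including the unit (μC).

Initial: C1(1μF, Q=19μC, V=19.00V), C2(2μF, Q=5μC, V=2.50V), C3(5μF, Q=11μC, V=2.20V), C4(1μF, Q=3μC, V=3.00V), C5(6μF, Q=12μC, V=2.00V)
Op 1: CLOSE 2-1: Q_total=24.00, C_total=3.00, V=8.00; Q2=16.00, Q1=8.00; dissipated=90.750
Op 2: CLOSE 4-5: Q_total=15.00, C_total=7.00, V=2.14; Q4=2.14, Q5=12.86; dissipated=0.429
Op 3: CLOSE 1-2: Q_total=24.00, C_total=3.00, V=8.00; Q1=8.00, Q2=16.00; dissipated=0.000
Op 4: CLOSE 5-4: Q_total=15.00, C_total=7.00, V=2.14; Q5=12.86, Q4=2.14; dissipated=0.000
Op 5: CLOSE 3-4: Q_total=13.14, C_total=6.00, V=2.19; Q3=10.95, Q4=2.19; dissipated=0.001
Final charges: Q1=8.00, Q2=16.00, Q3=10.95, Q4=2.19, Q5=12.86

Answer: 8.00 μC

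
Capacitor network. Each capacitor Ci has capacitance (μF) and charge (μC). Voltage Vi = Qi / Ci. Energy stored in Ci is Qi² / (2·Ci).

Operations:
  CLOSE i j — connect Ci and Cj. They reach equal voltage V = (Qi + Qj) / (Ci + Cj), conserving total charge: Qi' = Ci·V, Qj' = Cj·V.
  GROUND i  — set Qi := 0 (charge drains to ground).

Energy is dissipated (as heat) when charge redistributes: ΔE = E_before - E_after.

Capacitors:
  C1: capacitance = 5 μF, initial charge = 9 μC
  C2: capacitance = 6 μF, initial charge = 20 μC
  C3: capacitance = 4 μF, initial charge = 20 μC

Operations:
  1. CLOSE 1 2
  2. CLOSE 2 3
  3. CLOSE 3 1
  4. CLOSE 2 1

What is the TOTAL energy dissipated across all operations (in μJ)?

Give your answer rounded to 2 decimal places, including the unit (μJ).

Initial: C1(5μF, Q=9μC, V=1.80V), C2(6μF, Q=20μC, V=3.33V), C3(4μF, Q=20μC, V=5.00V)
Op 1: CLOSE 1-2: Q_total=29.00, C_total=11.00, V=2.64; Q1=13.18, Q2=15.82; dissipated=3.206
Op 2: CLOSE 2-3: Q_total=35.82, C_total=10.00, V=3.58; Q2=21.49, Q3=14.33; dissipated=6.704
Op 3: CLOSE 3-1: Q_total=27.51, C_total=9.00, V=3.06; Q3=12.23, Q1=15.28; dissipated=0.993
Op 4: CLOSE 2-1: Q_total=36.77, C_total=11.00, V=3.34; Q2=20.06, Q1=16.72; dissipated=0.376
Total dissipated: 11.280 μJ

Answer: 11.28 μJ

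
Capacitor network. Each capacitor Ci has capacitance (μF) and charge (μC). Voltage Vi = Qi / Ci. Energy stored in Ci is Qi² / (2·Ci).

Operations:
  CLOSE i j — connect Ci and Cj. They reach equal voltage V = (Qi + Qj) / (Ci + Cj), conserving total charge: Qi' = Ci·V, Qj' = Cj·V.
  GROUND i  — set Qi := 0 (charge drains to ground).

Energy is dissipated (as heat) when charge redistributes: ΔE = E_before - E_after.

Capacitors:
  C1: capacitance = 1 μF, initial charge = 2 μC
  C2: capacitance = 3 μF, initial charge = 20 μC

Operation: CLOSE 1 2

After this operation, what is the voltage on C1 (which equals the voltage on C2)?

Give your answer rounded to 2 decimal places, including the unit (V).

Answer: 5.50 V

Derivation:
Initial: C1(1μF, Q=2μC, V=2.00V), C2(3μF, Q=20μC, V=6.67V)
Op 1: CLOSE 1-2: Q_total=22.00, C_total=4.00, V=5.50; Q1=5.50, Q2=16.50; dissipated=8.167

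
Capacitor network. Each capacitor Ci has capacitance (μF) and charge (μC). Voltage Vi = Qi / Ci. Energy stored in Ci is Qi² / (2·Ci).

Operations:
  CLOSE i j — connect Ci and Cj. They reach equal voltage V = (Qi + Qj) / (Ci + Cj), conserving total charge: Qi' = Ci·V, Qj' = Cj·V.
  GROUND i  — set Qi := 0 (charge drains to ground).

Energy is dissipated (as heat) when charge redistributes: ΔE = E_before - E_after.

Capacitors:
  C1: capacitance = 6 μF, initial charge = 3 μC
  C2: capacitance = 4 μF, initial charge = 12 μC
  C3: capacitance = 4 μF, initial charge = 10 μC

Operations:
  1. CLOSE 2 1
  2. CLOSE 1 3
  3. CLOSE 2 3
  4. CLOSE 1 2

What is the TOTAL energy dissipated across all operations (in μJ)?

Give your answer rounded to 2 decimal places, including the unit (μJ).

Answer: 8.91 μJ

Derivation:
Initial: C1(6μF, Q=3μC, V=0.50V), C2(4μF, Q=12μC, V=3.00V), C3(4μF, Q=10μC, V=2.50V)
Op 1: CLOSE 2-1: Q_total=15.00, C_total=10.00, V=1.50; Q2=6.00, Q1=9.00; dissipated=7.500
Op 2: CLOSE 1-3: Q_total=19.00, C_total=10.00, V=1.90; Q1=11.40, Q3=7.60; dissipated=1.200
Op 3: CLOSE 2-3: Q_total=13.60, C_total=8.00, V=1.70; Q2=6.80, Q3=6.80; dissipated=0.160
Op 4: CLOSE 1-2: Q_total=18.20, C_total=10.00, V=1.82; Q1=10.92, Q2=7.28; dissipated=0.048
Total dissipated: 8.908 μJ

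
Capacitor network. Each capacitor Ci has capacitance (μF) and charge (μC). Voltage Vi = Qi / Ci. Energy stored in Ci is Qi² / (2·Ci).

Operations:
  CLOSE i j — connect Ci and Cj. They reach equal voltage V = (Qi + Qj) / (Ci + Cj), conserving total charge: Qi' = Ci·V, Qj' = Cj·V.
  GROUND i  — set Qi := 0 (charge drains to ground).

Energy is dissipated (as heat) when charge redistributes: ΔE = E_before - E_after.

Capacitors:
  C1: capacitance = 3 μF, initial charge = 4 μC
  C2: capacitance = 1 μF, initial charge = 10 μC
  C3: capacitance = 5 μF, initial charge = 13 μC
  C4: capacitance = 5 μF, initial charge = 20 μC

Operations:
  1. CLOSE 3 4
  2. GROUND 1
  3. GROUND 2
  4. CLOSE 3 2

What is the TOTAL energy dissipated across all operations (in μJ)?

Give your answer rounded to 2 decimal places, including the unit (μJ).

Answer: 59.65 μJ

Derivation:
Initial: C1(3μF, Q=4μC, V=1.33V), C2(1μF, Q=10μC, V=10.00V), C3(5μF, Q=13μC, V=2.60V), C4(5μF, Q=20μC, V=4.00V)
Op 1: CLOSE 3-4: Q_total=33.00, C_total=10.00, V=3.30; Q3=16.50, Q4=16.50; dissipated=2.450
Op 2: GROUND 1: Q1=0; energy lost=2.667
Op 3: GROUND 2: Q2=0; energy lost=50.000
Op 4: CLOSE 3-2: Q_total=16.50, C_total=6.00, V=2.75; Q3=13.75, Q2=2.75; dissipated=4.537
Total dissipated: 59.654 μJ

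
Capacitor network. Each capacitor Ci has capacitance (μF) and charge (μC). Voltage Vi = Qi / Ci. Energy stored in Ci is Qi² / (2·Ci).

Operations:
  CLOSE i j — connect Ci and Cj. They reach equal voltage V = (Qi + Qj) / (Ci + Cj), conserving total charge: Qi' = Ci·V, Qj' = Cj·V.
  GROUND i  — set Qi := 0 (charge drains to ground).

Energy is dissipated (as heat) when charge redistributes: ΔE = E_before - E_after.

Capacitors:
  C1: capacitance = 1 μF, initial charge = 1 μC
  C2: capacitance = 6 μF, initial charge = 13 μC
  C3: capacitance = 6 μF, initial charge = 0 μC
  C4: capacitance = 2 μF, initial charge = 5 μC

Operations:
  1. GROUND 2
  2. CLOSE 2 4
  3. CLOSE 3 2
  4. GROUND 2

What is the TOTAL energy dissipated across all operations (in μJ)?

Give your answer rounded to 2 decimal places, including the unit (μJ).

Answer: 19.65 μJ

Derivation:
Initial: C1(1μF, Q=1μC, V=1.00V), C2(6μF, Q=13μC, V=2.17V), C3(6μF, Q=0μC, V=0.00V), C4(2μF, Q=5μC, V=2.50V)
Op 1: GROUND 2: Q2=0; energy lost=14.083
Op 2: CLOSE 2-4: Q_total=5.00, C_total=8.00, V=0.62; Q2=3.75, Q4=1.25; dissipated=4.688
Op 3: CLOSE 3-2: Q_total=3.75, C_total=12.00, V=0.31; Q3=1.88, Q2=1.88; dissipated=0.586
Op 4: GROUND 2: Q2=0; energy lost=0.293
Total dissipated: 19.650 μJ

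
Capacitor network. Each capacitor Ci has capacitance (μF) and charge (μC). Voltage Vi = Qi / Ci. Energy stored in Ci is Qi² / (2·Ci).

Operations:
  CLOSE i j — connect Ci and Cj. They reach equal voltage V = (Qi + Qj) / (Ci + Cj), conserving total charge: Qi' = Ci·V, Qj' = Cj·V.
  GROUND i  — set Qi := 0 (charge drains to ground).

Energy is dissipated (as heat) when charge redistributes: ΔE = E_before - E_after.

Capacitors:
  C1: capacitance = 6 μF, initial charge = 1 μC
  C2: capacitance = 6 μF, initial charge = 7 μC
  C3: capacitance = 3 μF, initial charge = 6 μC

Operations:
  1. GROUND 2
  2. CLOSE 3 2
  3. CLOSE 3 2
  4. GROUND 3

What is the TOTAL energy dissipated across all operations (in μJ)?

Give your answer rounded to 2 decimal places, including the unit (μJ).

Answer: 8.75 μJ

Derivation:
Initial: C1(6μF, Q=1μC, V=0.17V), C2(6μF, Q=7μC, V=1.17V), C3(3μF, Q=6μC, V=2.00V)
Op 1: GROUND 2: Q2=0; energy lost=4.083
Op 2: CLOSE 3-2: Q_total=6.00, C_total=9.00, V=0.67; Q3=2.00, Q2=4.00; dissipated=4.000
Op 3: CLOSE 3-2: Q_total=6.00, C_total=9.00, V=0.67; Q3=2.00, Q2=4.00; dissipated=0.000
Op 4: GROUND 3: Q3=0; energy lost=0.667
Total dissipated: 8.750 μJ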